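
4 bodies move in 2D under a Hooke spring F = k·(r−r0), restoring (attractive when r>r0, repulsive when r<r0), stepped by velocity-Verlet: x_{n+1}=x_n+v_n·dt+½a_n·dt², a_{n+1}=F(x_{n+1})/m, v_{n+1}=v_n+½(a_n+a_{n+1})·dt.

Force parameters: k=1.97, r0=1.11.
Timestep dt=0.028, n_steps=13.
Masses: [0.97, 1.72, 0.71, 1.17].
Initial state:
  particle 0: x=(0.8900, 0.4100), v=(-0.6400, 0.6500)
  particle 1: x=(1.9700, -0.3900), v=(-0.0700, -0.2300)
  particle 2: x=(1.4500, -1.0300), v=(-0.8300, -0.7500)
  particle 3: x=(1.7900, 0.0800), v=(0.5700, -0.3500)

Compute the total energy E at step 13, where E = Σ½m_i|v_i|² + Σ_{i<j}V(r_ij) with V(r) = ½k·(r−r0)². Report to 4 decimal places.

1.8685

step 0: x0=(0.8900, 0.4100) x1=(1.9700, -0.3900) x2=(1.4500, -1.0300) x3=(1.7900, 0.0800)
step 1: x0=(0.8722, 0.4278) x1=(1.9681, -0.3965) x2=(1.4264, -1.0507) x3=(1.8059, 0.0705)
step 2: x0=(0.8549, 0.4447) x1=(1.9664, -0.4033) x2=(1.4021, -1.0708) x3=(1.8216, 0.0616)
step 3: x0=(0.8381, 0.4607) x1=(1.9648, -0.4102) x2=(1.3773, -1.0901) x3=(1.8372, 0.0534)
step 4: x0=(0.8220, 0.4755) x1=(1.9632, -0.4174) x2=(1.3518, -1.1083) x3=(1.8525, 0.0458)
step 5: x0=(0.8065, 0.4892) x1=(1.9616, -0.4248) x2=(1.3258, -1.1254) x3=(1.8675, 0.0388)
step 6: x0=(0.7919, 0.5016) x1=(1.9600, -0.4325) x2=(1.2993, -1.1412) x3=(1.8822, 0.0325)
step 7: x0=(0.7781, 0.5126) x1=(1.9583, -0.4404) x2=(1.2725, -1.1556) x3=(1.8965, 0.0268)
step 8: x0=(0.7653, 0.5222) x1=(1.9565, -0.4486) x2=(1.2452, -1.1684) x3=(1.9105, 0.0217)
step 9: x0=(0.7535, 0.5303) x1=(1.9545, -0.4570) x2=(1.2178, -1.1796) x3=(1.9240, 0.0173)
step 10: x0=(0.7427, 0.5368) x1=(1.9522, -0.4657) x2=(1.1901, -1.1889) x3=(1.9371, 0.0135)
step 11: x0=(0.7331, 0.5417) x1=(1.9497, -0.4747) x2=(1.1623, -1.1963) x3=(1.9498, 0.0102)
step 12: x0=(0.7246, 0.5449) x1=(1.9469, -0.4840) x2=(1.1345, -1.2018) x3=(1.9619, 0.0075)
step 13: x0=(0.7173, 0.5464) x1=(1.9438, -0.4935) x2=(1.1068, -1.2052) x3=(1.9735, 0.0054)
step 0 velocities: v0=(-0.6400, 0.6500) v1=(-0.0700, -0.2300) v2=(-0.8300, -0.7500) v3=(0.5700, -0.3500)
step 0: KE=1.1593, PE=0.7083, E=1.8676
step 13 velocities: v0=(-0.2380, 0.0223) v1=(-0.1185, -0.3438) v2=(-0.9887, -0.0845) v3=(0.4044, -0.0662)
step 13: KE=0.5892, PE=1.2793, E=1.8685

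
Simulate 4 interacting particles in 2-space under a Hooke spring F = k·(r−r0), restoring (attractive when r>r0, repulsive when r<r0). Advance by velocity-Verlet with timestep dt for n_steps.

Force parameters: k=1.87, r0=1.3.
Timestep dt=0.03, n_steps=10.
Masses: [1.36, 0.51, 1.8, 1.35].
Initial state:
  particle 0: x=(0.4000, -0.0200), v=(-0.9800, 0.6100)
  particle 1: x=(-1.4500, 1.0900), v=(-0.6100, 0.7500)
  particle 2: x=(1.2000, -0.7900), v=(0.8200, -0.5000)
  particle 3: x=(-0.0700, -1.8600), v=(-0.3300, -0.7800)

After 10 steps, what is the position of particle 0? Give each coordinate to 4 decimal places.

step 0: x0=(0.4000, -0.0200) x1=(-1.4500, 1.0900) x2=(1.2000, -0.7900) x3=(-0.0700, -1.8600)
step 1: x0=(0.3700, -0.0017) x1=(-1.4631, 1.1070) x2=(1.2238, -0.8046) x3=(-0.0802, -1.8818)
step 2: x0=(0.3387, 0.0165) x1=(-1.4657, 1.1127) x2=(1.2459, -0.8185) x3=(-0.0908, -1.9002)
step 3: x0=(0.3064, 0.0344) x1=(-1.4578, 1.1072) x2=(1.2661, -0.8316) x3=(-0.1019, -1.9153)
step 4: x0=(0.2731, 0.0520) x1=(-1.4395, 1.0903) x2=(1.2845, -0.8438) x3=(-0.1134, -1.9268)
step 5: x0=(0.2389, 0.0692) x1=(-1.4111, 1.0624) x2=(1.3010, -0.8552) x3=(-0.1253, -1.9349)
step 6: x0=(0.2040, 0.0858) x1=(-1.3729, 1.0235) x2=(1.3155, -0.8656) x3=(-0.1374, -1.9394)
step 7: x0=(0.1686, 0.1016) x1=(-1.3254, 0.9742) x2=(1.3279, -0.8752) x3=(-0.1499, -1.9404)
step 8: x0=(0.1327, 0.1166) x1=(-1.2692, 0.9149) x2=(1.3383, -0.8839) x3=(-0.1625, -1.9380)
step 9: x0=(0.0966, 0.1307) x1=(-1.2049, 0.8461) x2=(1.3467, -0.8918) x3=(-0.1752, -1.9322)
step 10: x0=(0.0605, 0.1436) x1=(-1.1333, 0.7686) x2=(1.3531, -0.8988) x3=(-0.1880, -1.9231)

(0.0605, 0.1436)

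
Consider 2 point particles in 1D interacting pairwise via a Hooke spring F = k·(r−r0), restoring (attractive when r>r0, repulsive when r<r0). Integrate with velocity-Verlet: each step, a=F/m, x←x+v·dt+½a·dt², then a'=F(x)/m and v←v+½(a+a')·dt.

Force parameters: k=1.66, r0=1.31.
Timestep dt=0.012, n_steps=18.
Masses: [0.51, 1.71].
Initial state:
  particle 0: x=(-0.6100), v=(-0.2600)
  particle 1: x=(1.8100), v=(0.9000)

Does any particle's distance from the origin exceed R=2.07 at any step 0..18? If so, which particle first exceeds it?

no

step 0: x0=(-0.6100) x1=(1.8100)
step 1: x0=(-0.6129) x1=(1.8207)
step 2: x0=(-0.6152) x1=(1.8313)
step 3: x0=(-0.6170) x1=(1.8417)
step 4: x0=(-0.6183) x1=(1.8519)
step 5: x0=(-0.6190) x1=(1.8620)
step 6: x0=(-0.6191) x1=(1.8719)
step 7: x0=(-0.6188) x1=(1.8817)
step 8: x0=(-0.6178) x1=(1.8913)
step 9: x0=(-0.6163) x1=(1.9007)
step 10: x0=(-0.6142) x1=(1.9100)
step 11: x0=(-0.6116) x1=(1.9190)
step 12: x0=(-0.6084) x1=(1.9280)
step 13: x0=(-0.6046) x1=(1.9367)
step 14: x0=(-0.6002) x1=(1.9453)
step 15: x0=(-0.5953) x1=(1.9537)
step 16: x0=(-0.5898) x1=(1.9619)
step 17: x0=(-0.5837) x1=(1.9699)
step 18: x0=(-0.5770) x1=(1.9778)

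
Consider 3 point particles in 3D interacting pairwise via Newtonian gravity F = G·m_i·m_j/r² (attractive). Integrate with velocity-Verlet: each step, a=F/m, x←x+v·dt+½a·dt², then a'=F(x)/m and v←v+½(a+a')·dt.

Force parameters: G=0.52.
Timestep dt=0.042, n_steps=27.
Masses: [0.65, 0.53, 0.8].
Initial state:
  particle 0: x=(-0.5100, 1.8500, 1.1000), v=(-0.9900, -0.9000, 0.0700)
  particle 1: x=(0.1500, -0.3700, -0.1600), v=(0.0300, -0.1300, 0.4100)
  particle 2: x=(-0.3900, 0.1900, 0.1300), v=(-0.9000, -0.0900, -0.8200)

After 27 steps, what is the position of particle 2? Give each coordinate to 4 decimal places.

(-1.2782, 0.0305, -0.7526)

step 0: x0=(-0.5100, 1.8500, 1.1000) x1=(0.1500, -0.3700, -0.1600) x2=(-0.3900, 0.1900, 0.1300)
step 1: x0=(-0.5516, 1.8121, 1.1029) x1=(0.1509, -0.3751, -0.1426) x2=(-0.4276, 0.1861, 0.0955)
step 2: x0=(-0.5931, 1.7739, 1.1056) x1=(0.1511, -0.3794, -0.1248) x2=(-0.4647, 0.1818, 0.0608)
step 3: x0=(-0.6346, 1.7356, 1.1082) x1=(0.1505, -0.3829, -0.1068) x2=(-0.5013, 0.1772, 0.0262)
step 4: x0=(-0.6761, 1.6970, 1.1106) x1=(0.1491, -0.3858, -0.0886) x2=(-0.5375, 0.1724, -0.0085)
step 5: x0=(-0.7175, 1.6581, 1.1129) x1=(0.1470, -0.3880, -0.0702) x2=(-0.5732, 0.1673, -0.0432)
step 6: x0=(-0.7589, 1.6191, 1.1150) x1=(0.1442, -0.3896, -0.0518) x2=(-0.6085, 0.1619, -0.0778)
step 7: x0=(-0.8002, 1.5798, 1.1170) x1=(0.1407, -0.3906, -0.0334) x2=(-0.6433, 0.1564, -0.1122)
step 8: x0=(-0.8415, 1.5403, 1.1188) x1=(0.1365, -0.3911, -0.0150) x2=(-0.6777, 0.1507, -0.1465)
step 9: x0=(-0.8827, 1.5006, 1.1204) x1=(0.1316, -0.3910, 0.0034) x2=(-0.7117, 0.1448, -0.1806)
step 10: x0=(-0.9239, 1.4607, 1.1218) x1=(0.1260, -0.3906, 0.0217) x2=(-0.7453, 0.1388, -0.2145)
step 11: x0=(-0.9650, 1.4206, 1.1231) x1=(0.1199, -0.3897, 0.0398) x2=(-0.7786, 0.1327, -0.2482)
step 12: x0=(-1.0061, 1.3802, 1.1241) x1=(0.1132, -0.3884, 0.0579) x2=(-0.8115, 0.1266, -0.2817)
step 13: x0=(-1.0471, 1.3397, 1.1250) x1=(0.1060, -0.3868, 0.0758) x2=(-0.8442, 0.1203, -0.3149)
step 14: x0=(-1.0880, 1.2990, 1.1256) x1=(0.0982, -0.3848, 0.0936) x2=(-0.8765, 0.1140, -0.3479)
step 15: x0=(-1.1289, 1.2581, 1.1261) x1=(0.0899, -0.3825, 0.1112) x2=(-0.9086, 0.1076, -0.3806)
step 16: x0=(-1.1697, 1.2169, 1.1264) x1=(0.0812, -0.3800, 0.1287) x2=(-0.9404, 0.1012, -0.4130)
step 17: x0=(-1.2104, 1.1756, 1.1265) x1=(0.0720, -0.3772, 0.1461) x2=(-0.9720, 0.0948, -0.4452)
step 18: x0=(-1.2511, 1.1342, 1.1263) x1=(0.0624, -0.3741, 0.1632) x2=(-1.0034, 0.0884, -0.4771)
step 19: x0=(-1.2916, 1.0925, 1.1260) x1=(0.0524, -0.3708, 0.1803) x2=(-1.0345, 0.0819, -0.5088)
step 20: x0=(-1.3321, 1.0507, 1.1254) x1=(0.0421, -0.3674, 0.1972) x2=(-1.0655, 0.0755, -0.5401)
step 21: x0=(-1.3725, 1.0087, 1.1247) x1=(0.0313, -0.3637, 0.2139) x2=(-1.0963, 0.0690, -0.5713)
step 22: x0=(-1.4128, 0.9666, 1.1237) x1=(0.0202, -0.3598, 0.2305) x2=(-1.1270, 0.0626, -0.6021)
step 23: x0=(-1.4529, 0.9243, 1.1225) x1=(0.0087, -0.3557, 0.2470) x2=(-1.1575, 0.0562, -0.6327)
step 24: x0=(-1.4930, 0.8818, 1.1211) x1=(-0.0031, -0.3515, 0.2633) x2=(-1.1878, 0.0497, -0.6630)
step 25: x0=(-1.5330, 0.8392, 1.1195) x1=(-0.0153, -0.3471, 0.2796) x2=(-1.2181, 0.0433, -0.6931)
step 26: x0=(-1.5729, 0.7965, 1.1177) x1=(-0.0277, -0.3426, 0.2956) x2=(-1.2482, 0.0369, -0.7230)
step 27: x0=(-1.6126, 0.7537, 1.1157) x1=(-0.0405, -0.3379, 0.3116) x2=(-1.2782, 0.0305, -0.7526)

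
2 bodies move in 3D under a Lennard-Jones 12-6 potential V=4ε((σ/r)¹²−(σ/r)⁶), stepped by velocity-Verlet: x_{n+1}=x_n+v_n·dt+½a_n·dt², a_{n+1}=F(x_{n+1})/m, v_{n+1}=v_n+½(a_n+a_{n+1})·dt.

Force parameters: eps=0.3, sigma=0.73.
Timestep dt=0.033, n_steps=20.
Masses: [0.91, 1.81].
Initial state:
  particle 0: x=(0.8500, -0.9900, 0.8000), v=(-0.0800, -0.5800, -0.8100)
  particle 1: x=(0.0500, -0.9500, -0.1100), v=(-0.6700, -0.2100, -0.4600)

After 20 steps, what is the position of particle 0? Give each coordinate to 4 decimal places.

(0.7592, -1.3681, 0.2306)

step 0: x0=(0.8500, -0.9900, 0.8000) x1=(0.0500, -0.9500, -0.1100)
step 1: x0=(0.8473, -1.0091, 0.7732) x1=(0.0279, -0.9569, -0.1251)
step 2: x0=(0.8443, -1.0283, 0.7461) x1=(0.0060, -0.9639, -0.1401)
step 3: x0=(0.8412, -1.0474, 0.7188) x1=(-0.0159, -0.9708, -0.1550)
step 4: x0=(0.8378, -1.0665, 0.6913) x1=(-0.0376, -0.9778, -0.1698)
step 5: x0=(0.8343, -1.0855, 0.6637) x1=(-0.0593, -0.9847, -0.1845)
step 6: x0=(0.8306, -1.1046, 0.6358) x1=(-0.0808, -0.9917, -0.1992)
step 7: x0=(0.8266, -1.1236, 0.6078) x1=(-0.1023, -0.9987, -0.2137)
step 8: x0=(0.8225, -1.1426, 0.5796) x1=(-0.1237, -1.0057, -0.2281)
step 9: x0=(0.8182, -1.1616, 0.5512) x1=(-0.1449, -1.0127, -0.2425)
step 10: x0=(0.8137, -1.1805, 0.5227) x1=(-0.1661, -1.0198, -0.2568)
step 11: x0=(0.8090, -1.1994, 0.4940) x1=(-0.1872, -1.0268, -0.2710)
step 12: x0=(0.8042, -1.2183, 0.4652) x1=(-0.2082, -1.0339, -0.2851)
step 13: x0=(0.7991, -1.2371, 0.4363) x1=(-0.2291, -1.0409, -0.2992)
step 14: x0=(0.7939, -1.2560, 0.4072) x1=(-0.2499, -1.0480, -0.3132)
step 15: x0=(0.7885, -1.2747, 0.3780) x1=(-0.2707, -1.0551, -0.3271)
step 16: x0=(0.7830, -1.2935, 0.3487) x1=(-0.2913, -1.0623, -0.3410)
step 17: x0=(0.7773, -1.3122, 0.3193) x1=(-0.3119, -1.0694, -0.3549)
step 18: x0=(0.7714, -1.3309, 0.2898) x1=(-0.3324, -1.0766, -0.3686)
step 19: x0=(0.7654, -1.3495, 0.2602) x1=(-0.3528, -1.0838, -0.3824)
step 20: x0=(0.7592, -1.3681, 0.2306) x1=(-0.3731, -1.0910, -0.3961)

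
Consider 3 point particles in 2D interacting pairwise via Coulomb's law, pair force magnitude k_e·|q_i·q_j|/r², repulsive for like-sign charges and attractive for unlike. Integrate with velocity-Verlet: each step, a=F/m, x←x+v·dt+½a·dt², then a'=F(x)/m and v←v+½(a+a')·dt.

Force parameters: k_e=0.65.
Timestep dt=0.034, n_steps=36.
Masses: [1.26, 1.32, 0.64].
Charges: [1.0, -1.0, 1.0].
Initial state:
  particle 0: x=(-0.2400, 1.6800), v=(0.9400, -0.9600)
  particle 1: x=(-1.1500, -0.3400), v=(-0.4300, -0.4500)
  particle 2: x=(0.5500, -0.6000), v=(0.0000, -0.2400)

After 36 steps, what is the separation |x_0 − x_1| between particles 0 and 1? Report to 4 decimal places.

step 0: x0=(-0.2400, 1.6800) x1=(-1.1500, -0.3400) x2=(0.5500, -0.6000)
step 1: x0=(-0.2081, 1.6474) x1=(-1.1645, -0.3553) x2=(0.5498, -0.6082)
step 2: x0=(-0.1762, 1.6147) x1=(-1.1788, -0.3704) x2=(0.5494, -0.6166)
step 3: x0=(-0.1445, 1.5820) x1=(-1.1928, -0.3856) x2=(0.5486, -0.6251)
step 4: x0=(-0.1128, 1.5494) x1=(-1.2066, -0.4006) x2=(0.5474, -0.6338)
step 5: x0=(-0.0813, 1.5167) x1=(-1.2201, -0.4155) x2=(0.5460, -0.6426)
step 6: x0=(-0.0498, 1.4841) x1=(-1.2335, -0.4304) x2=(0.5443, -0.6516)
step 7: x0=(-0.0184, 1.4514) x1=(-1.2465, -0.4452) x2=(0.5423, -0.6608)
step 8: x0=(0.0128, 1.4188) x1=(-1.2594, -0.4600) x2=(0.5400, -0.6702)
step 9: x0=(0.0440, 1.3863) x1=(-1.2720, -0.4746) x2=(0.5374, -0.6798)
step 10: x0=(0.0751, 1.3537) x1=(-1.2844, -0.4892) x2=(0.5345, -0.6896)
step 11: x0=(0.1061, 1.3212) x1=(-1.2965, -0.5038) x2=(0.5313, -0.6997)
step 12: x0=(0.1370, 1.2888) x1=(-1.3084, -0.5182) x2=(0.5278, -0.7099)
step 13: x0=(0.1678, 1.2564) x1=(-1.3201, -0.5326) x2=(0.5240, -0.7204)
step 14: x0=(0.1985, 1.2240) x1=(-1.3316, -0.5469) x2=(0.5200, -0.7312)
step 15: x0=(0.2291, 1.1918) x1=(-1.3428, -0.5612) x2=(0.5156, -0.7422)
step 16: x0=(0.2596, 1.1596) x1=(-1.3538, -0.5754) x2=(0.5110, -0.7535)
step 17: x0=(0.2900, 1.1275) x1=(-1.3645, -0.5896) x2=(0.5061, -0.7651)
step 18: x0=(0.3203, 1.0954) x1=(-1.3751, -0.6037) x2=(0.5009, -0.7769)
step 19: x0=(0.3506, 1.0635) x1=(-1.3854, -0.6177) x2=(0.4953, -0.7891)
step 20: x0=(0.3807, 1.0317) x1=(-1.3954, -0.6317) x2=(0.4895, -0.8016)
step 21: x0=(0.4108, 0.9999) x1=(-1.4053, -0.6456) x2=(0.4834, -0.8143)
step 22: x0=(0.4408, 0.9683) x1=(-1.4149, -0.6595) x2=(0.4770, -0.8275)
step 23: x0=(0.4707, 0.9368) x1=(-1.4243, -0.6733) x2=(0.4702, -0.8409)
step 24: x0=(0.5005, 0.9055) x1=(-1.4334, -0.6871) x2=(0.4631, -0.8547)
step 25: x0=(0.5303, 0.8743) x1=(-1.4424, -0.7008) x2=(0.4557, -0.8689)
step 26: x0=(0.5600, 0.8432) x1=(-1.4511, -0.7145) x2=(0.4480, -0.8834)
step 27: x0=(0.5896, 0.8122) x1=(-1.4595, -0.7282) x2=(0.4399, -0.8982)
step 28: x0=(0.6192, 0.7814) x1=(-1.4678, -0.7418) x2=(0.4315, -0.9135)
step 29: x0=(0.6487, 0.7508) x1=(-1.4758, -0.7554) x2=(0.4226, -0.9291)
step 30: x0=(0.6782, 0.7203) x1=(-1.4836, -0.7690) x2=(0.4134, -0.9450)
step 31: x0=(0.7077, 0.6899) x1=(-1.4912, -0.7825) x2=(0.4039, -0.9614)
step 32: x0=(0.7371, 0.6597) x1=(-1.4986, -0.7960) x2=(0.3939, -0.9781)
step 33: x0=(0.7665, 0.6297) x1=(-1.5057, -0.8094) x2=(0.3835, -0.9952)
step 34: x0=(0.7958, 0.5999) x1=(-1.5126, -0.8229) x2=(0.3727, -1.0127)
step 35: x0=(0.8252, 0.5702) x1=(-1.5193, -0.8363) x2=(0.3615, -1.0306)
step 36: x0=(0.8545, 0.5407) x1=(-1.5258, -0.8497) x2=(0.3498, -1.0489)

2.7566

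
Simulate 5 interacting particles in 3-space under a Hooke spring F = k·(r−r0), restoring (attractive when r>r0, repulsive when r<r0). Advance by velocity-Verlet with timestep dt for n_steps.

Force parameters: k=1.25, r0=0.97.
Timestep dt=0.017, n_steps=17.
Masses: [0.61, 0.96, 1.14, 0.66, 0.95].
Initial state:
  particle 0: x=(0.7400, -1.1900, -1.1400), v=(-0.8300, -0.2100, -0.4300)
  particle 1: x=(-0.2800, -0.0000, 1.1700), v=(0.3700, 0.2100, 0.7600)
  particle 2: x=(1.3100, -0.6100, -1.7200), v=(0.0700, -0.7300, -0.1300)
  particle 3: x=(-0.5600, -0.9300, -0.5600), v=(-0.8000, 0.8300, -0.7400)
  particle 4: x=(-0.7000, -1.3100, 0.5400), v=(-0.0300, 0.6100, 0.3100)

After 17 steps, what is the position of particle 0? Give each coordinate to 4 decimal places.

step 0: x0=(0.7400, -1.1900, -1.1400) x1=(-0.2800, -0.0000, 1.1700) x2=(1.3100, -0.6100, -1.7200) x3=(-0.5600, -0.9300, -0.5600) x4=(-0.7000, -1.3100, 0.5400)
step 1: x0=(0.7253, -1.1933, -1.1465) x1=(-0.2734, 0.0032, 1.1820) x2=(1.3106, -0.6224, -1.7215) x3=(-0.5732, -0.9158, -0.5725) x4=(-0.7001, -1.2994, 0.5448)
step 2: x0=(0.7096, -1.1962, -1.1515) x1=(-0.2663, 0.0055, 1.1923) x2=(1.3101, -0.6350, -1.7217) x3=(-0.5854, -0.9012, -0.5849) x4=(-0.6992, -1.2884, 0.5487)
step 3: x0=(0.6927, -1.1985, -1.1549) x1=(-0.2586, 0.0070, 1.2008) x2=(1.3085, -0.6475, -1.7205) x3=(-0.5968, -0.8865, -0.5971) x4=(-0.6975, -1.2771, 0.5516)
step 4: x0=(0.6748, -1.2003, -1.1567) x1=(-0.2504, 0.0078, 1.2074) x2=(1.3057, -0.6601, -1.7180) x3=(-0.6073, -0.8715, -0.6091) x4=(-0.6949, -1.2653, 0.5535)
step 5: x0=(0.6558, -1.2016, -1.1569) x1=(-0.2417, 0.0076, 1.2123) x2=(1.3017, -0.6728, -1.7141) x3=(-0.6168, -0.8563, -0.6209) x4=(-0.6914, -1.2532, 0.5545)
step 6: x0=(0.6358, -1.2024, -1.1556) x1=(-0.2325, 0.0067, 1.2153) x2=(1.2967, -0.6854, -1.7088) x3=(-0.6255, -0.8409, -0.6324) x4=(-0.6870, -1.2407, 0.5545)
step 7: x0=(0.6148, -1.2026, -1.1527) x1=(-0.2228, 0.0050, 1.2165) x2=(1.2905, -0.6980, -1.7022) x3=(-0.6332, -0.8253, -0.6437) x4=(-0.6818, -1.2278, 0.5536)
step 8: x0=(0.5929, -1.2023, -1.1483) x1=(-0.2126, 0.0024, 1.2159) x2=(1.2832, -0.7106, -1.6942) x3=(-0.6401, -0.8096, -0.6547) x4=(-0.6757, -1.2146, 0.5517)
step 9: x0=(0.5700, -1.2015, -1.1423) x1=(-0.2020, -0.0009, 1.2135) x2=(1.2748, -0.7232, -1.6850) x3=(-0.6460, -0.7937, -0.6653) x4=(-0.6688, -1.2011, 0.5488)
step 10: x0=(0.5463, -1.2001, -1.1348) x1=(-0.1909, -0.0051, 1.2093) x2=(1.2653, -0.7358, -1.6744) x3=(-0.6510, -0.7776, -0.6757) x4=(-0.6611, -1.1873, 0.5450)
step 11: x0=(0.5217, -1.1982, -1.1259) x1=(-0.1795, -0.0100, 1.2032) x2=(1.2547, -0.7483, -1.6625) x3=(-0.6551, -0.7615, -0.6857) x4=(-0.6526, -1.1732, 0.5403)
step 12: x0=(0.4963, -1.1958, -1.1154) x1=(-0.1676, -0.0157, 1.1954) x2=(1.2431, -0.7607, -1.6493) x3=(-0.6584, -0.7452, -0.6953) x4=(-0.6433, -1.1588, 0.5346)
step 13: x0=(0.4702, -1.1928, -1.1036) x1=(-0.1553, -0.0222, 1.1858) x2=(1.2304, -0.7730, -1.6349) x3=(-0.6607, -0.7289, -0.7046) x4=(-0.6333, -1.1441, 0.5280)
step 14: x0=(0.4433, -1.1892, -1.0903) x1=(-0.1427, -0.0294, 1.1745) x2=(1.2167, -0.7853, -1.6192) x3=(-0.6622, -0.7125, -0.7135) x4=(-0.6225, -1.1292, 0.5205)
step 15: x0=(0.4158, -1.1852, -1.0757) x1=(-0.1298, -0.0374, 1.1615) x2=(1.2019, -0.7975, -1.6022) x3=(-0.6628, -0.6960, -0.7219) x4=(-0.6110, -1.1140, 0.5122)
step 16: x0=(0.3877, -1.1806, -1.0598) x1=(-0.1165, -0.0460, 1.1467) x2=(1.1862, -0.8095, -1.5841) x3=(-0.6627, -0.6795, -0.7300) x4=(-0.5988, -1.0987, 0.5029)
step 17: x0=(0.3590, -1.1755, -1.0426) x1=(-0.1030, -0.0554, 1.1303) x2=(1.1695, -0.8214, -1.5648) x3=(-0.6617, -0.6629, -0.7376) x4=(-0.5860, -1.0831, 0.4928)

(0.3590, -1.1755, -1.0426)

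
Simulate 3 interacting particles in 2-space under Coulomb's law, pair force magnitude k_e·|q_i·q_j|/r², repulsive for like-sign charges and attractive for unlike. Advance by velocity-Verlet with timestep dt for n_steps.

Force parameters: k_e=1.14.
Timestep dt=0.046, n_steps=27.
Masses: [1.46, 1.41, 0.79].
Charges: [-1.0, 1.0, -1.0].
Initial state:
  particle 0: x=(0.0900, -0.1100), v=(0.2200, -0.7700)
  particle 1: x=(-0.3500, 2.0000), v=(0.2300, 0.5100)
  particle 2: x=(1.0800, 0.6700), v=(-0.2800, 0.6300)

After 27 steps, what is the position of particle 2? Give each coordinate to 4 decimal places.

(0.6455, 2.0984)

step 0: x0=(0.0900, -0.1100) x1=(-0.3500, 2.0000) x2=(1.0800, 0.6700)
step 1: x0=(0.0997, -0.1456) x1=(-0.3392, 2.0231) x2=(1.0676, 0.6998)
step 2: x0=(0.1085, -0.1815) x1=(-0.3280, 2.0456) x2=(1.0560, 0.7315)
step 3: x0=(0.1166, -0.2177) x1=(-0.3164, 2.0674) x2=(1.0450, 0.7649)
step 4: x0=(0.1241, -0.2543) x1=(-0.3044, 2.0886) x2=(1.0346, 0.8001)
step 5: x0=(0.1309, -0.2913) x1=(-0.2920, 2.1091) x2=(1.0245, 0.8372)
step 6: x0=(0.1372, -0.3286) x1=(-0.2792, 2.1290) x2=(1.0147, 0.8760)
step 7: x0=(0.1430, -0.3662) x1=(-0.2660, 2.1483) x2=(1.0051, 0.9166)
step 8: x0=(0.1483, -0.4042) x1=(-0.2523, 2.1669) x2=(0.9955, 0.9589)
step 9: x0=(0.1533, -0.4425) x1=(-0.2381, 2.1849) x2=(0.9857, 1.0030)
step 10: x0=(0.1580, -0.4810) x1=(-0.2236, 2.2022) x2=(0.9758, 1.0487)
step 11: x0=(0.1623, -0.5198) x1=(-0.2085, 2.2189) x2=(0.9655, 1.0961)
step 12: x0=(0.1665, -0.5589) x1=(-0.1929, 2.2349) x2=(0.9548, 1.1451)
step 13: x0=(0.1703, -0.5982) x1=(-0.1768, 2.2502) x2=(0.9436, 1.1958)
step 14: x0=(0.1740, -0.6377) x1=(-0.1602, 2.2648) x2=(0.9318, 1.2480)
step 15: x0=(0.1776, -0.6773) x1=(-0.1430, 2.2787) x2=(0.9192, 1.3019)
step 16: x0=(0.1809, -0.7171) x1=(-0.1251, 2.2918) x2=(0.9058, 1.3574)
step 17: x0=(0.1842, -0.7571) x1=(-0.1066, 2.3042) x2=(0.8915, 1.4146)
step 18: x0=(0.1873, -0.7972) x1=(-0.0873, 2.3157) x2=(0.8760, 1.4735)
step 19: x0=(0.1903, -0.8374) x1=(-0.0673, 2.3264) x2=(0.8593, 1.5341)
step 20: x0=(0.1933, -0.8777) x1=(-0.0463, 2.3362) x2=(0.8412, 1.5966)
step 21: x0=(0.1961, -0.9180) x1=(-0.0244, 2.3450) x2=(0.8215, 1.6609)
step 22: x0=(0.1989, -0.9585) x1=(-0.0013, 2.3527) x2=(0.7998, 1.7273)
step 23: x0=(0.2017, -0.9990) x1=(0.0231, 2.3592) x2=(0.7759, 1.7959)
step 24: x0=(0.2044, -1.0396) x1=(0.0491, 2.3644) x2=(0.7493, 1.8670)
step 25: x0=(0.2070, -1.0802) x1=(0.0769, 2.3682) x2=(0.7194, 1.9408)
step 26: x0=(0.2097, -1.1209) x1=(0.1072, 2.3702) x2=(0.6853, 2.0177)
step 27: x0=(0.2122, -1.1615) x1=(0.1406, 2.3701) x2=(0.6455, 2.0984)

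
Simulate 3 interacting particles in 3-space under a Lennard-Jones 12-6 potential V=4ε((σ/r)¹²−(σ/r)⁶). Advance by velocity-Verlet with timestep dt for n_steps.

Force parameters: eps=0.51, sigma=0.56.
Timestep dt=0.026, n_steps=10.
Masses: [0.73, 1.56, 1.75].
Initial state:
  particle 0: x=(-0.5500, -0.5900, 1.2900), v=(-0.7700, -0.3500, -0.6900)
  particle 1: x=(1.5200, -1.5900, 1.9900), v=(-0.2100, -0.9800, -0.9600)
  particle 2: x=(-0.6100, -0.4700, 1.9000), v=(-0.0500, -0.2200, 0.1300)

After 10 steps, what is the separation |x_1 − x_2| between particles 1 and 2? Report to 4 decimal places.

step 0: x0=(-0.5500, -0.5900, 1.2900) x1=(1.5200, -1.5900, 1.9900) x2=(-0.6100, -0.4700, 1.9000)
step 1: x0=(-0.5700, -0.5991, 1.2719) x1=(1.5145, -1.6155, 1.9650) x2=(-0.6113, -0.4757, 1.9035)
step 2: x0=(-0.5901, -0.6081, 1.2548) x1=(1.5091, -1.6410, 1.9401) x2=(-0.6126, -0.4815, 1.9065)
step 3: x0=(-0.6102, -0.6167, 1.2394) x1=(1.5036, -1.6664, 1.9151) x2=(-0.6138, -0.4874, 1.9088)
step 4: x0=(-0.6303, -0.6249, 1.2260) x1=(1.4982, -1.6919, 1.8902) x2=(-0.6151, -0.4935, 1.9103)
step 5: x0=(-0.6504, -0.6327, 1.2145) x1=(1.4927, -1.7174, 1.8652) x2=(-0.6164, -0.4998, 1.9110)
step 6: x0=(-0.6704, -0.6402, 1.2050) x1=(1.4872, -1.7429, 1.8402) x2=(-0.6177, -0.5062, 1.9108)
step 7: x0=(-0.6903, -0.6473, 1.1974) x1=(1.4818, -1.7684, 1.8153) x2=(-0.6190, -0.5127, 1.9099)
step 8: x0=(-0.7100, -0.6541, 1.1917) x1=(1.4763, -1.7938, 1.7903) x2=(-0.6205, -0.5194, 1.9082)
step 9: x0=(-0.7294, -0.6605, 1.1877) x1=(1.4708, -1.8193, 1.7654) x2=(-0.6220, -0.5262, 1.9057)
step 10: x0=(-0.7486, -0.6666, 1.1855) x1=(1.4654, -1.8448, 1.7404) x2=(-0.6237, -0.5332, 1.9026)

2.4720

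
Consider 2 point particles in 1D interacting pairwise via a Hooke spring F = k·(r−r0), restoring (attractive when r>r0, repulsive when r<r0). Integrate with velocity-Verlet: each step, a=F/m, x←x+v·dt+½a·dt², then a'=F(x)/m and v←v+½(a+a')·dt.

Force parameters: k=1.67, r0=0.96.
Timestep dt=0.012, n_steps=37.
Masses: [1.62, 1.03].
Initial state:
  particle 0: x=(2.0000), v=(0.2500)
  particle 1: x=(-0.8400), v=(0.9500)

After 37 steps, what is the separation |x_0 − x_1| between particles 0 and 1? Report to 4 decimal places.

step 0: x0=(2.0000) x1=(-0.8400)
step 1: x0=(2.0029) x1=(-0.8284)
step 2: x0=(2.0054) x1=(-0.8163)
step 3: x0=(2.0077) x1=(-0.8038)
step 4: x0=(2.0098) x1=(-0.7909)
step 5: x0=(2.0115) x1=(-0.7776)
step 6: x0=(2.0130) x1=(-0.7638)
step 7: x0=(2.0142) x1=(-0.7496)
step 8: x0=(2.0152) x1=(-0.7349)
step 9: x0=(2.0159) x1=(-0.7199)
step 10: x0=(2.0163) x1=(-0.7044)
step 11: x0=(2.0165) x1=(-0.6886)
step 12: x0=(2.0164) x1=(-0.6723)
step 13: x0=(2.0160) x1=(-0.6556)
step 14: x0=(2.0154) x1=(-0.6385)
step 15: x0=(2.0145) x1=(-0.6211)
step 16: x0=(2.0134) x1=(-0.6032)
step 17: x0=(2.0121) x1=(-0.5849)
step 18: x0=(2.0105) x1=(-0.5663)
step 19: x0=(2.0086) x1=(-0.5473)
step 20: x0=(2.0065) x1=(-0.5279)
step 21: x0=(2.0042) x1=(-0.5082)
step 22: x0=(2.0017) x1=(-0.4880)
step 23: x0=(1.9989) x1=(-0.4676)
step 24: x0=(1.9959) x1=(-0.4467)
step 25: x0=(1.9927) x1=(-0.4256)
step 26: x0=(1.9893) x1=(-0.4041)
step 27: x0=(1.9856) x1=(-0.3822)
step 28: x0=(1.9818) x1=(-0.3600)
step 29: x0=(1.9777) x1=(-0.3375)
step 30: x0=(1.9735) x1=(-0.3147)
step 31: x0=(1.9690) x1=(-0.2916)
step 32: x0=(1.9644) x1=(-0.2682)
step 33: x0=(1.9595) x1=(-0.2445)
step 34: x0=(1.9545) x1=(-0.2204)
step 35: x0=(1.9493) x1=(-0.1961)
step 36: x0=(1.9439) x1=(-0.1716)
step 37: x0=(1.9384) x1=(-0.1467)

2.0851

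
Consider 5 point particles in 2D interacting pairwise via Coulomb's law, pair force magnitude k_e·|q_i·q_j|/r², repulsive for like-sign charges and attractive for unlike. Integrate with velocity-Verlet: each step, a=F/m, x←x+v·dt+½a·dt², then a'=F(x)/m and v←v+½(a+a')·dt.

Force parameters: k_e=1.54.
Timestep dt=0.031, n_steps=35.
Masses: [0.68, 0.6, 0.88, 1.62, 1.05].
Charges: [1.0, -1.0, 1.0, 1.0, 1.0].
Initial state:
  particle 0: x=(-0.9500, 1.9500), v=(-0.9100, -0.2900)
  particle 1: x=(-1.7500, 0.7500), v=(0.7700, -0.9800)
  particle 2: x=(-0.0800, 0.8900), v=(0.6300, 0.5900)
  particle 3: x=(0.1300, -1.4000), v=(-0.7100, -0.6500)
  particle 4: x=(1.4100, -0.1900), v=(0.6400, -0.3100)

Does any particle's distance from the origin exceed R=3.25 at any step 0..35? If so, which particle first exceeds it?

step 0: x0=(-0.9500, 1.9500) x1=(-1.7500, 0.7500) x2=(-0.0800, 0.8900) x3=(0.1300, -1.4000) x4=(1.4100, -0.1900)
step 1: x0=(-0.9790, 1.9412) x1=(-1.7252, 0.7200) x2=(-0.0607, 0.9082) x3=(0.1079, -1.4203) x4=(1.4302, -0.1996)
step 2: x0=(-1.0095, 1.9326) x1=(-1.6984, 0.6908) x2=(-0.0418, 0.9263) x3=(0.0855, -1.4410) x4=(1.4509, -0.2092)
step 3: x0=(-1.0415, 1.9242) x1=(-1.6697, 0.6626) x2=(-0.0233, 0.9443) x3=(0.0629, -1.4620) x4=(1.4723, -0.2188)
step 4: x0=(-1.0749, 1.9158) x1=(-1.6392, 0.6352) x2=(-0.0052, 0.9622) x3=(0.0400, -1.4833) x4=(1.4943, -0.2285)
step 5: x0=(-1.1099, 1.9075) x1=(-1.6069, 0.6089) x2=(0.0125, 0.9799) x3=(0.0169, -1.5049) x4=(1.5168, -0.2382)
step 6: x0=(-1.1462, 1.8990) x1=(-1.5728, 0.5836) x2=(0.0300, 0.9976) x3=(-0.0065, -1.5267) x4=(1.5399, -0.2479)
step 7: x0=(-1.1838, 1.8903) x1=(-1.5370, 0.5594) x2=(0.0471, 1.0152) x3=(-0.0301, -1.5488) x4=(1.5635, -0.2577)
step 8: x0=(-1.2227, 1.8813) x1=(-1.4995, 0.5364) x2=(0.0639, 1.0328) x3=(-0.0539, -1.5711) x4=(1.5876, -0.2675)
step 9: x0=(-1.2628, 1.8720) x1=(-1.4605, 0.5145) x2=(0.0804, 1.0503) x3=(-0.0779, -1.5937) x4=(1.6121, -0.2774)
step 10: x0=(-1.3040, 1.8622) x1=(-1.4199, 0.4939) x2=(0.0966, 1.0677) x3=(-0.1022, -1.6164) x4=(1.6371, -0.2873)
step 11: x0=(-1.3463, 1.8519) x1=(-1.3779, 0.4745) x2=(0.1124, 1.0851) x3=(-0.1266, -1.6393) x4=(1.6625, -0.2974)
step 12: x0=(-1.3894, 1.8411) x1=(-1.3346, 0.4563) x2=(0.1279, 1.1024) x3=(-0.1513, -1.6624) x4=(1.6884, -0.3075)
step 13: x0=(-1.4334, 1.8298) x1=(-1.2899, 0.4394) x2=(0.1431, 1.1197) x3=(-0.1762, -1.6856) x4=(1.7146, -0.3176)
step 14: x0=(-1.4780, 1.8178) x1=(-1.2441, 0.4238) x2=(0.1580, 1.1369) x3=(-0.2013, -1.7090) x4=(1.7412, -0.3279)
step 15: x0=(-1.5234, 1.8053) x1=(-1.1971, 0.4093) x2=(0.1725, 1.1540) x3=(-0.2266, -1.7325) x4=(1.7682, -0.3382)
step 16: x0=(-1.5692, 1.7922) x1=(-1.1491, 0.3960) x2=(0.1867, 1.1711) x3=(-0.2521, -1.7560) x4=(1.7956, -0.3486)
step 17: x0=(-1.6155, 1.7786) x1=(-1.1001, 0.3839) x2=(0.2004, 1.1881) x3=(-0.2777, -1.7797) x4=(1.8232, -0.3591)
step 18: x0=(-1.6623, 1.7644) x1=(-1.0501, 0.3729) x2=(0.2138, 1.2050) x3=(-0.3036, -1.8035) x4=(1.8511, -0.3697)
step 19: x0=(-1.7093, 1.7497) x1=(-0.9993, 0.3629) x2=(0.2268, 1.2217) x3=(-0.3295, -1.8273) x4=(1.8794, -0.3803)
step 20: x0=(-1.7566, 1.7346) x1=(-0.9476, 0.3540) x2=(0.2394, 1.2383) x3=(-0.3557, -1.8512) x4=(1.9079, -0.3911)
step 21: x0=(-1.8042, 1.7190) x1=(-0.8951, 0.3460) x2=(0.2516, 1.2548) x3=(-0.3820, -1.8751) x4=(1.9367, -0.4019)
step 22: x0=(-1.8519, 1.7031) x1=(-0.8418, 0.3390) x2=(0.2633, 1.2710) x3=(-0.4084, -1.8991) x4=(1.9657, -0.4127)
step 23: x0=(-1.8998, 1.6869) x1=(-0.7877, 0.3328) x2=(0.2746, 1.2870) x3=(-0.4350, -1.9231) x4=(1.9950, -0.4237)
step 24: x0=(-1.9478, 1.6704) x1=(-0.7329, 0.3276) x2=(0.2855, 1.3028) x3=(-0.4616, -1.9471) x4=(2.0244, -0.4347)
step 25: x0=(-1.9960, 1.6537) x1=(-0.6774, 0.3232) x2=(0.2959, 1.3182) x3=(-0.4884, -1.9711) x4=(2.0541, -0.4457)
step 26: x0=(-2.0443, 1.6367) x1=(-0.6211, 0.3197) x2=(0.3058, 1.3333) x3=(-0.5153, -1.9952) x4=(2.0840, -0.4569)
step 27: x0=(-2.0927, 1.6196) x1=(-0.5641, 0.3171) x2=(0.3153, 1.3481) x3=(-0.5423, -2.0192) x4=(2.1140, -0.4681)
step 28: x0=(-2.1411, 1.6023) x1=(-0.5064, 0.3153) x2=(0.3244, 1.3624) x3=(-0.5693, -2.0433) x4=(2.1442, -0.4793)
step 29: x0=(-2.1897, 1.5850) x1=(-0.4480, 0.3144) x2=(0.3329, 1.3763) x3=(-0.5965, -2.0674) x4=(2.1746, -0.4906)
step 30: x0=(-2.2384, 1.5675) x1=(-0.3888, 0.3145) x2=(0.3411, 1.3897) x3=(-0.6237, -2.0915) x4=(2.2051, -0.5020)
step 31: x0=(-2.2872, 1.5500) x1=(-0.3290, 0.3155) x2=(0.3488, 1.4026) x3=(-0.6509, -2.1156) x4=(2.2357, -0.5133)
step 32: x0=(-2.3361, 1.5325) x1=(-0.2686, 0.3175) x2=(0.3560, 1.4148) x3=(-0.6782, -2.1397) x4=(2.2664, -0.5248)
step 33: x0=(-2.3850, 1.5149) x1=(-0.2074, 0.3206) x2=(0.3629, 1.4264) x3=(-0.7055, -2.1638) x4=(2.2973, -0.5362)
step 34: x0=(-2.4341, 1.4973) x1=(-0.1457, 0.3249) x2=(0.3693, 1.4373) x3=(-0.7329, -2.1879) x4=(2.3282, -0.5477)
step 35: x0=(-2.4834, 1.4797) x1=(-0.0833, 0.3302) x2=(0.3754, 1.4474) x3=(-0.7603, -2.2120) x4=(2.3593, -0.5593)

no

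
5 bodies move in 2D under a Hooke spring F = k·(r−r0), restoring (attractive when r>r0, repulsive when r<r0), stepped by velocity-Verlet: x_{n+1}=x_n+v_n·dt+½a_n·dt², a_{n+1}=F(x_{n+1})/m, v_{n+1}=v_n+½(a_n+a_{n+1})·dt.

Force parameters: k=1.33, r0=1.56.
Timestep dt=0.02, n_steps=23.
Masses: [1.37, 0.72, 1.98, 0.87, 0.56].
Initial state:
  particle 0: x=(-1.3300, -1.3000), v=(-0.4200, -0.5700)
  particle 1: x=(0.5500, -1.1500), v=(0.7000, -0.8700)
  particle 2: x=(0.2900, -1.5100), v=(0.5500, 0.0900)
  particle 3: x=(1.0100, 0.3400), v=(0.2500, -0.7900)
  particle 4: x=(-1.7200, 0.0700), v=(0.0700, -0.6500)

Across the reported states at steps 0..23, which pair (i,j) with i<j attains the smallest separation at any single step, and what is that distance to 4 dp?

pair (1,2), distance 0.3555

step 0: x0=(-1.3300, -1.3000) x1=(0.5500, -1.1500) x2=(0.2900, -1.5100) x3=(1.0100, 0.3400) x4=(-1.7200, 0.0700)
step 1: x0=(-1.3381, -1.3113) x1=(0.5638, -1.1669) x2=(0.3008, -1.5082) x3=(1.0143, 0.3238) x4=(-1.7173, 0.0566)
step 2: x0=(-1.3456, -1.3223) x1=(0.5772, -1.1828) x2=(0.3113, -1.5063) x3=(1.0171, 0.3069) x4=(-1.7118, 0.0424)
step 3: x0=(-1.3525, -1.3331) x1=(0.5901, -1.1977) x2=(0.3213, -1.5045) x3=(1.0184, 0.2892) x4=(-1.7037, 0.0274)
step 4: x0=(-1.3588, -1.3437) x1=(0.6027, -1.2116) x2=(0.3309, -1.5026) x3=(1.0183, 0.2708) x4=(-1.6929, 0.0116)
step 5: x0=(-1.3644, -1.3540) x1=(0.6148, -1.2246) x2=(0.3401, -1.5007) x3=(1.0167, 0.2517) x4=(-1.6794, -0.0049)
step 6: x0=(-1.3693, -1.3641) x1=(0.6266, -1.2367) x2=(0.3489, -1.4988) x3=(1.0137, 0.2319) x4=(-1.6633, -0.0222)
step 7: x0=(-1.3736, -1.3740) x1=(0.6380, -1.2478) x2=(0.3572, -1.4968) x3=(1.0093, 0.2115) x4=(-1.6445, -0.0402)
step 8: x0=(-1.3772, -1.3837) x1=(0.6491, -1.2581) x2=(0.3651, -1.4949) x3=(1.0036, 0.1904) x4=(-1.6232, -0.0588)
step 9: x0=(-1.3801, -1.3931) x1=(0.6598, -1.2675) x2=(0.3725, -1.4930) x3=(0.9964, 0.1687) x4=(-1.5994, -0.0781)
step 10: x0=(-1.3823, -1.4024) x1=(0.6701, -1.2762) x2=(0.3794, -1.4910) x3=(0.9879, 0.1465) x4=(-1.5731, -0.0981)
step 11: x0=(-1.3839, -1.4115) x1=(0.6802, -1.2840) x2=(0.3858, -1.4891) x3=(0.9782, 0.1238) x4=(-1.5444, -0.1186)
step 12: x0=(-1.3847, -1.4204) x1=(0.6900, -1.2912) x2=(0.3918, -1.4872) x3=(0.9671, 0.1005) x4=(-1.5134, -0.1396)
step 13: x0=(-1.3848, -1.4292) x1=(0.6995, -1.2976) x2=(0.3973, -1.4854) x3=(0.9549, 0.0768) x4=(-1.4802, -0.1611)
step 14: x0=(-1.3842, -1.4378) x1=(0.7088, -1.3034) x2=(0.4022, -1.4835) x3=(0.9415, 0.0527) x4=(-1.4448, -0.1831)
step 15: x0=(-1.3829, -1.4462) x1=(0.7178, -1.3087) x2=(0.4067, -1.4817) x3=(0.9270, 0.0282) x4=(-1.4074, -0.2055)
step 16: x0=(-1.3810, -1.4546) x1=(0.7267, -1.3134) x2=(0.4107, -1.4799) x3=(0.9113, 0.0034) x4=(-1.3680, -0.2282)
step 17: x0=(-1.3783, -1.4628) x1=(0.7353, -1.3176) x2=(0.4143, -1.4782) x3=(0.8947, -0.0218) x4=(-1.3267, -0.2512)
step 18: x0=(-1.3750, -1.4708) x1=(0.7439, -1.3214) x2=(0.4173, -1.4766) x3=(0.8771, -0.0471) x4=(-1.2838, -0.2744)
step 19: x0=(-1.3710, -1.4788) x1=(0.7523, -1.3247) x2=(0.4199, -1.4750) x3=(0.8586, -0.0727) x4=(-1.2392, -0.2979)
step 20: x0=(-1.3664, -1.4867) x1=(0.7607, -1.3278) x2=(0.4220, -1.4735) x3=(0.8392, -0.0984) x4=(-1.1931, -0.3215)
step 21: x0=(-1.3611, -1.4945) x1=(0.7690, -1.3305) x2=(0.4237, -1.4721) x3=(0.8191, -0.1242) x4=(-1.1456, -0.3452)
step 22: x0=(-1.3552, -1.5022) x1=(0.7773, -1.3330) x2=(0.4249, -1.4708) x3=(0.7981, -0.1501) x4=(-1.0969, -0.3690)
step 23: x0=(-1.3488, -1.5098) x1=(0.7856, -1.3354) x2=(0.4256, -1.4696) x3=(0.7765, -0.1759) x4=(-1.0471, -0.3927)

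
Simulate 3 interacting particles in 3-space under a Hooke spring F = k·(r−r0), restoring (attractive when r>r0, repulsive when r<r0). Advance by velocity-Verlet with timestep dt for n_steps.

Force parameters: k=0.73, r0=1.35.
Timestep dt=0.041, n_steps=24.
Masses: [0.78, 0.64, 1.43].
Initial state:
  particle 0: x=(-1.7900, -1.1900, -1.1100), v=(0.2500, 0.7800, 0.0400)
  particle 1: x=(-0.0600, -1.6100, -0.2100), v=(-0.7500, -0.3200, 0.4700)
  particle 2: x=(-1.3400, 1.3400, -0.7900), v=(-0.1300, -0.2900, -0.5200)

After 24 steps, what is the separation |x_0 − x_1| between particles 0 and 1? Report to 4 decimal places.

step 0: x0=(-1.7900, -1.1900, -1.1100) x1=(-0.0600, -1.6100, -0.2100) x2=(-1.3400, 1.3400, -0.7900)
step 1: x0=(-1.7791, -1.1572, -1.1080) x1=(-0.0920, -1.6213, -0.1913) x2=(-1.3451, 1.3268, -0.8112)
step 2: x0=(-1.7671, -1.1227, -1.1053) x1=(-0.1264, -1.6291, -0.1739) x2=(-1.3497, 1.3112, -0.8323)
step 3: x0=(-1.7540, -1.0868, -1.1020) x1=(-0.1632, -1.6332, -0.1578) x2=(-1.3539, 1.2932, -0.8531)
step 4: x0=(-1.7399, -1.0495, -1.0981) x1=(-0.2023, -1.6338, -0.1430) x2=(-1.3577, 1.2727, -0.8737)
step 5: x0=(-1.7248, -1.0109, -1.0936) x1=(-0.2434, -1.6308, -0.1295) x2=(-1.3610, 1.2500, -0.8940)
step 6: x0=(-1.7088, -0.9710, -1.0885) x1=(-0.2866, -1.6242, -0.1174) x2=(-1.3639, 1.2250, -0.9140)
step 7: x0=(-1.6920, -0.9301, -1.0829) x1=(-0.3317, -1.6143, -0.1067) x2=(-1.3664, 1.1979, -0.9336)
step 8: x0=(-1.6744, -0.8882, -1.0768) x1=(-0.3786, -1.6009, -0.0974) x2=(-1.3685, 1.1688, -0.9529)
step 9: x0=(-1.6562, -0.8455, -1.0703) x1=(-0.4272, -1.5843, -0.0894) x2=(-1.3702, 1.1377, -0.9718)
step 10: x0=(-1.6374, -0.8019, -1.0634) x1=(-0.4772, -1.5644, -0.0827) x2=(-1.3715, 1.1047, -0.9904)
step 11: x0=(-1.6182, -0.7578, -1.0562) x1=(-0.5287, -1.5415, -0.0774) x2=(-1.3725, 1.0701, -1.0085)
step 12: x0=(-1.5985, -0.7130, -1.0486) x1=(-0.5814, -1.5156, -0.0734) x2=(-1.3731, 1.0338, -1.0262)
step 13: x0=(-1.5784, -0.6679, -1.0408) x1=(-0.6352, -1.4869, -0.0707) x2=(-1.3735, 0.9960, -1.0435)
step 14: x0=(-1.5581, -0.6224, -1.0328) x1=(-0.6900, -1.4555, -0.0692) x2=(-1.3735, 0.9568, -1.0604)
step 15: x0=(-1.5375, -0.5767, -1.0245) x1=(-0.7457, -1.4217, -0.0689) x2=(-1.3733, 0.9164, -1.0768)
step 16: x0=(-1.5168, -0.5309, -1.0162) x1=(-0.8021, -1.3854, -0.0697) x2=(-1.3729, 0.8749, -1.0928)
step 17: x0=(-1.4961, -0.4852, -1.0077) x1=(-0.8592, -1.3471, -0.0715) x2=(-1.3722, 0.8324, -1.1084)
step 18: x0=(-1.4752, -0.4395, -0.9991) x1=(-0.9167, -1.3067, -0.0744) x2=(-1.3713, 0.7892, -1.1236)
step 19: x0=(-1.4544, -0.3940, -0.9905) x1=(-0.9747, -1.2646, -0.0782) x2=(-1.3702, 0.7452, -1.1384)
step 20: x0=(-1.4335, -0.3488, -0.9819) x1=(-1.0329, -1.2208, -0.0828) x2=(-1.3690, 0.7006, -1.1529)
step 21: x0=(-1.4128, -0.3041, -0.9732) x1=(-1.0914, -1.1757, -0.0881) x2=(-1.3677, 0.6557, -1.1670)
step 22: x0=(-1.3920, -0.2598, -0.9644) x1=(-1.1501, -1.1293, -0.0942) x2=(-1.3662, 0.6105, -1.1808)
step 23: x0=(-1.3713, -0.2161, -0.9556) x1=(-1.2089, -1.0819, -0.1008) x2=(-1.3647, 0.5651, -1.1945)
step 24: x0=(-1.3507, -0.1731, -0.9467) x1=(-1.2677, -1.0337, -0.1080) x2=(-1.3631, 0.5198, -1.2079)

1.2046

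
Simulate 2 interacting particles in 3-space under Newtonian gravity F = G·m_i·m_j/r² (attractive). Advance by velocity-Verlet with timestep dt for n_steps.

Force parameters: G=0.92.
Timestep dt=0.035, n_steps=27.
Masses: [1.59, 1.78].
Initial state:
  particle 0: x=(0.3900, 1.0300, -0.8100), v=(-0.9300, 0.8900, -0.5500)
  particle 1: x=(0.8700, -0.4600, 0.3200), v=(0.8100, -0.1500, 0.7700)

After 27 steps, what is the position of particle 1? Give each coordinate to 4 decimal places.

(1.5966, -0.5241, 0.9835)

step 0: x0=(0.3900, 1.0300, -0.8100) x1=(0.8700, -0.4600, 0.3200)
step 1: x0=(0.3575, 1.0609, -0.8291) x1=(0.8983, -0.4651, 0.3468)
step 2: x0=(0.3252, 1.0915, -0.8479) x1=(0.9265, -0.4698, 0.3734)
step 3: x0=(0.2930, 1.1217, -0.8664) x1=(0.9545, -0.4742, 0.3997)
step 4: x0=(0.2609, 1.1516, -0.8847) x1=(0.9824, -0.4783, 0.4257)
step 5: x0=(0.2289, 1.1812, -0.9027) x1=(1.0102, -0.4822, 0.4516)
step 6: x0=(0.1971, 1.2105, -0.9205) x1=(1.0379, -0.4858, 0.4772)
step 7: x0=(0.1654, 1.2395, -0.9381) x1=(1.0655, -0.4891, 0.5027)
step 8: x0=(0.1339, 1.2683, -0.9554) x1=(1.0930, -0.4923, 0.5280)
step 9: x0=(0.1025, 1.2969, -0.9726) x1=(1.1203, -0.4952, 0.5531)
step 10: x0=(0.0711, 1.3252, -0.9896) x1=(1.1476, -0.4980, 0.5780)
step 11: x0=(0.0400, 1.3534, -1.0065) x1=(1.1747, -0.5005, 0.6028)
step 12: x0=(0.0089, 1.3813, -1.0231) x1=(1.2017, -0.5029, 0.6274)
step 13: x0=(-0.0221, 1.4091, -1.0396) x1=(1.2287, -0.5052, 0.6519)
step 14: x0=(-0.0529, 1.4368, -1.0560) x1=(1.2555, -0.5073, 0.6763)
step 15: x0=(-0.0837, 1.4642, -1.0722) x1=(1.2822, -0.5092, 0.7006)
step 16: x0=(-0.1143, 1.4915, -1.0883) x1=(1.3089, -0.5111, 0.7247)
step 17: x0=(-0.1449, 1.5187, -1.1043) x1=(1.3355, -0.5128, 0.7487)
step 18: x0=(-0.1753, 1.5458, -1.1201) x1=(1.3619, -0.5143, 0.7726)
step 19: x0=(-0.2057, 1.5727, -1.1358) x1=(1.3883, -0.5158, 0.7964)
step 20: x0=(-0.2359, 1.5995, -1.1514) x1=(1.4146, -0.5172, 0.8201)
step 21: x0=(-0.2661, 1.6261, -1.1669) x1=(1.4408, -0.5184, 0.8437)
step 22: x0=(-0.2962, 1.6527, -1.1823) x1=(1.4670, -0.5196, 0.8672)
step 23: x0=(-0.3262, 1.6792, -1.1977) x1=(1.4931, -0.5206, 0.8906)
step 24: x0=(-0.3561, 1.7055, -1.2129) x1=(1.5191, -0.5216, 0.9140)
step 25: x0=(-0.3860, 1.7318, -1.2280) x1=(1.5450, -0.5225, 0.9372)
step 26: x0=(-0.4157, 1.7580, -1.2430) x1=(1.5709, -0.5233, 0.9604)
step 27: x0=(-0.4454, 1.7841, -1.2580) x1=(1.5966, -0.5241, 0.9835)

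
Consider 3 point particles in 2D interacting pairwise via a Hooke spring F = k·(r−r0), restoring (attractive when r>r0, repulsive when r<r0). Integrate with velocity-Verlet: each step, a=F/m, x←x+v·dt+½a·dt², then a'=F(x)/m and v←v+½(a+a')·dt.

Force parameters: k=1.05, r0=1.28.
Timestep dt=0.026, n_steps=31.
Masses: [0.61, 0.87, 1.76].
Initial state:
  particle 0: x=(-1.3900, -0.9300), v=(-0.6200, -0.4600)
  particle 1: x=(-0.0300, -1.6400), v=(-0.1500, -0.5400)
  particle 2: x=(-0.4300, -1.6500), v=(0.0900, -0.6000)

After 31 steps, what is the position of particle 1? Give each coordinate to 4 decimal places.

(0.0563, -1.9813)

step 0: x0=(-1.3900, -0.9300) x1=(-0.0300, -1.6400) x2=(-0.4300, -1.6500)
step 1: x0=(-1.4060, -0.9420) x1=(-0.0336, -1.6540) x2=(-0.4278, -1.6656)
step 2: x0=(-1.4218, -0.9541) x1=(-0.0367, -1.6678) x2=(-0.4260, -1.6813)
step 3: x0=(-1.4374, -0.9663) x1=(-0.0393, -1.6816) x2=(-0.4245, -1.6969)
step 4: x0=(-1.4527, -0.9787) x1=(-0.0414, -1.6952) x2=(-0.4233, -1.7126)
step 5: x0=(-1.4677, -0.9912) x1=(-0.0429, -1.7086) x2=(-0.4226, -1.7283)
step 6: x0=(-1.4824, -1.0038) x1=(-0.0440, -1.7219) x2=(-0.4221, -1.7440)
step 7: x0=(-1.4967, -1.0167) x1=(-0.0445, -1.7351) x2=(-0.4221, -1.7598)
step 8: x0=(-1.5106, -1.0297) x1=(-0.0446, -1.7480) x2=(-0.4224, -1.7755)
step 9: x0=(-1.5241, -1.0429) x1=(-0.0442, -1.7608) x2=(-0.4231, -1.7913)
step 10: x0=(-1.5372, -1.0564) x1=(-0.0433, -1.7734) x2=(-0.4241, -1.8071)
step 11: x0=(-1.5499, -1.0701) x1=(-0.0420, -1.7858) x2=(-0.4256, -1.8229)
step 12: x0=(-1.5620, -1.0840) x1=(-0.0402, -1.7980) x2=(-0.4274, -1.8388)
step 13: x0=(-1.5737, -1.0982) x1=(-0.0380, -1.8100) x2=(-0.4296, -1.8546)
step 14: x0=(-1.5848, -1.1126) x1=(-0.0354, -1.8217) x2=(-0.4322, -1.8705)
step 15: x0=(-1.5954, -1.1273) x1=(-0.0324, -1.8332) x2=(-0.4352, -1.8864)
step 16: x0=(-1.6055, -1.1423) x1=(-0.0290, -1.8445) x2=(-0.4386, -1.9023)
step 17: x0=(-1.6149, -1.1576) x1=(-0.0253, -1.8555) x2=(-0.4424, -1.9182)
step 18: x0=(-1.6237, -1.1732) x1=(-0.0212, -1.8663) x2=(-0.4465, -1.9342)
step 19: x0=(-1.6320, -1.1890) x1=(-0.0167, -1.8769) x2=(-0.4510, -1.9502)
step 20: x0=(-1.6396, -1.2052) x1=(-0.0120, -1.8871) x2=(-0.4559, -1.9662)
step 21: x0=(-1.6465, -1.2216) x1=(-0.0069, -1.8971) x2=(-0.4612, -1.9822)
step 22: x0=(-1.6528, -1.2383) x1=(-0.0016, -1.9068) x2=(-0.4668, -1.9983)
step 23: x0=(-1.6584, -1.2554) x1=(0.0040, -1.9162) x2=(-0.4728, -2.0144)
step 24: x0=(-1.6634, -1.2727) x1=(0.0099, -1.9254) x2=(-0.4792, -2.0306)
step 25: x0=(-1.6676, -1.2904) x1=(0.0160, -1.9342) x2=(-0.4859, -2.0468)
step 26: x0=(-1.6712, -1.3083) x1=(0.0223, -1.9428) x2=(-0.4929, -2.0630)
step 27: x0=(-1.6741, -1.3265) x1=(0.0288, -1.9511) x2=(-0.5003, -2.0793)
step 28: x0=(-1.6763, -1.3450) x1=(0.0354, -1.9590) x2=(-0.5080, -2.0956)
step 29: x0=(-1.6778, -1.3638) x1=(0.0423, -1.9667) x2=(-0.5160, -2.1120)
step 30: x0=(-1.6786, -1.3829) x1=(0.0492, -1.9741) x2=(-0.5244, -2.1284)
step 31: x0=(-1.6787, -1.4022) x1=(0.0563, -1.9813) x2=(-0.5330, -2.1449)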